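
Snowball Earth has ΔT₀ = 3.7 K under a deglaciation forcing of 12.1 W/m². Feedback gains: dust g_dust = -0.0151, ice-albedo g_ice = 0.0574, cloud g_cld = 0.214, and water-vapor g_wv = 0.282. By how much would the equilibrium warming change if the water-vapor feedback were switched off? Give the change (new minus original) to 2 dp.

Original: g = 0.5383, ΔT = 3.7/(1−0.5383) = 8.0139 K.
Without water-vapor: g' = 0.2563, ΔT' = 3.7/(1−0.2563) = 4.9751 K.
Change = 4.9751 − 8.0139 = -3.04 K.

-3.04 K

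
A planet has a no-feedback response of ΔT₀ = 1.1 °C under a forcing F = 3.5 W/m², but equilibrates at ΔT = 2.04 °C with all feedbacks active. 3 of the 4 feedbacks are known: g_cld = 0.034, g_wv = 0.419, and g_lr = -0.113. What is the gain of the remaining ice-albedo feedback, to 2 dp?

Amplification A = ΔT/ΔT₀ = 2.04/1.1 = 1.855.
Total gain g = 1 − 1/A = 1 − 1/1.855 = 0.4609.
Known gains sum to 0.034 + 0.419 − 0.113 = 0.34.
g_ice = 0.4609 − 0.34 = 0.12.

0.12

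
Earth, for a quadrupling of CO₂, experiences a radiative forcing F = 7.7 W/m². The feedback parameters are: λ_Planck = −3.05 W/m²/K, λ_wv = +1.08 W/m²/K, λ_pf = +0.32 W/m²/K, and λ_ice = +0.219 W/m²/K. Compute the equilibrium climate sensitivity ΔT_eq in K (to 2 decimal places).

Net feedback parameter λ = (−3.05) + (+1.08) + (+0.32) + (+0.219) = -1.431 W/m²/K.
ΔT = −F/λ = −7.7/(-1.431) = 5.38 K.

5.38 K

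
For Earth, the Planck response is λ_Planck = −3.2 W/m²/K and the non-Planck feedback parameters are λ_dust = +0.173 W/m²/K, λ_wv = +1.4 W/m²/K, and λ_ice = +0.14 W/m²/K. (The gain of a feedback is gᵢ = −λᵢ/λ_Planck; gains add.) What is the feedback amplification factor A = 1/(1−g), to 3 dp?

2.152

Convert to gains: g_dust = 0.173/3.2 = 0.05406; g_wv = 1.4/3.2 = 0.4375; g_ice = 0.14/3.2 = 0.04375.
Total gain g = 0.53531.
A = 1/(1 − 0.53531) = 2.152.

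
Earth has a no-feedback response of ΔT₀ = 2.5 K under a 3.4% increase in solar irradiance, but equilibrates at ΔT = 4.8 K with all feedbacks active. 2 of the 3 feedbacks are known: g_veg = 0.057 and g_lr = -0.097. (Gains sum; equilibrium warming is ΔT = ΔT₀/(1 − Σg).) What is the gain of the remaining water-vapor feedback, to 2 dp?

0.52

Amplification A = ΔT/ΔT₀ = 4.8/2.5 = 1.92.
Total gain g = 1 − 1/A = 1 − 1/1.92 = 0.4792.
Known gains sum to 0.057 − 0.097 = -0.04.
g_wv = 0.4792 + 0.04 = 0.52.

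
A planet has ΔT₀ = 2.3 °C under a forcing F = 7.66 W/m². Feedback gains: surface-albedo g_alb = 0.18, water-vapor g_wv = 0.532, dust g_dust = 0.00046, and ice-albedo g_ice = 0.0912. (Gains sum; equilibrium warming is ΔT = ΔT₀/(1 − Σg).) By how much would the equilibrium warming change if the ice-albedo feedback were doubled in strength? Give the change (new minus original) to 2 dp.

10.16 °C

Original: g = 0.80366, ΔT = 2.3/(1−0.80366) = 11.7144 °C.
With doubled ice-albedo: g' = 0.89486, ΔT' = 2.3/(1−0.89486) = 21.8756 °C.
Change = 21.8756 − 11.7144 = 10.16 °C.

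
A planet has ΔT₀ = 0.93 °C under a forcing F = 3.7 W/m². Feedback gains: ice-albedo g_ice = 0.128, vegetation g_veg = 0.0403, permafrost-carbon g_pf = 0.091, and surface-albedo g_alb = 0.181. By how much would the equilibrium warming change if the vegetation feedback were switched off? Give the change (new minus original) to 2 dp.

Original: g = 0.4403, ΔT = 0.93/(1−0.4403) = 1.6616 °C.
Without vegetation: g' = 0.4, ΔT' = 0.93/(1−0.4) = 1.5500 °C.
Change = 1.5500 − 1.6616 = -0.11 °C.

-0.11 °C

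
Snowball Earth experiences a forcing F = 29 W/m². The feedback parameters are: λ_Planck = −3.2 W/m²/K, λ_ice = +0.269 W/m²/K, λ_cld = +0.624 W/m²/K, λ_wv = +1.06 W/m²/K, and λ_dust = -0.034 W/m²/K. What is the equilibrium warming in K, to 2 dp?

22.64 K

Net feedback parameter λ = (−3.2) + (+0.269) + (+0.624) + (+1.06) + (-0.034) = -1.281 W/m²/K.
ΔT = −F/λ = −29/(-1.281) = 22.64 K.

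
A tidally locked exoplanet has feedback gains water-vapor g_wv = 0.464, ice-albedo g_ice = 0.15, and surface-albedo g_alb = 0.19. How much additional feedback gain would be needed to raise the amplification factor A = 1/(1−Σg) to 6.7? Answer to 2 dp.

0.05

Current total gain = 0.804.
Target gain for A = 6.7: g* = 1 − 1/6.7 = 0.8507.
Additional gain needed = 0.8507 − 0.804 = 0.05.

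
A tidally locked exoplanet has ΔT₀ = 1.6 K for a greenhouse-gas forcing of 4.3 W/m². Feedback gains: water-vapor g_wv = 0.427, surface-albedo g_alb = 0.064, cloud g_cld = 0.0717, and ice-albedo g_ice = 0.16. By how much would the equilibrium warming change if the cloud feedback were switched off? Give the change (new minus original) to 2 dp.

Original: g = 0.7227, ΔT = 1.6/(1−0.7227) = 5.7699 K.
Without cloud: g' = 0.651, ΔT' = 1.6/(1−0.651) = 4.5845 K.
Change = 4.5845 − 5.7699 = -1.19 K.

-1.19 K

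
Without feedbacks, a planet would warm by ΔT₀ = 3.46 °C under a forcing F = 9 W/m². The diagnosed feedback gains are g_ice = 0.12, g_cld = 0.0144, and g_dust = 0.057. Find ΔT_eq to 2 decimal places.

4.28 °C

Total gain g = 0.12 + 0.0144 + 0.057 = 0.1914.
Amplification A = 1/(1 − 0.1914) = 1.237.
ΔT = 3.46 × 1.237 = 4.28 °C.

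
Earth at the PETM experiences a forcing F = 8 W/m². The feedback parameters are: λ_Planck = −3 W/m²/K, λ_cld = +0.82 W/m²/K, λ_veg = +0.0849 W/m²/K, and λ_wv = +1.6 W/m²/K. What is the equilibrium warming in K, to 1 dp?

16.2 K

Net feedback parameter λ = (−3) + (+0.82) + (+0.0849) + (+1.6) = -0.4951 W/m²/K.
ΔT = −F/λ = −8/(-0.4951) = 16.2 K.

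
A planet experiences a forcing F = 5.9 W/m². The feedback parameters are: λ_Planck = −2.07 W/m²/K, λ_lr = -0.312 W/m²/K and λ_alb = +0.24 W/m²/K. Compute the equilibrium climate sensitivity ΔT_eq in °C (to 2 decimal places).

Net feedback parameter λ = (−2.07) + (-0.312) + (+0.24) = -2.142 W/m²/K.
ΔT = −F/λ = −5.9/(-2.142) = 2.75 °C.

2.75 °C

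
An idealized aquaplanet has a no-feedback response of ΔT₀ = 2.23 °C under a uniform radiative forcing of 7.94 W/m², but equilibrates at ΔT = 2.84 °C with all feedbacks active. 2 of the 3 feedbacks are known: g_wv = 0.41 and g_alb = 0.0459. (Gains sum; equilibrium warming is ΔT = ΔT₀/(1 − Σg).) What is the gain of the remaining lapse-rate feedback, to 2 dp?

Amplification A = ΔT/ΔT₀ = 2.84/2.23 = 1.274.
Total gain g = 1 − 1/A = 1 − 1/1.274 = 0.2151.
Known gains sum to 0.41 + 0.0459 = 0.4559.
g_lr = 0.2151 − 0.4559 = -0.24.

-0.24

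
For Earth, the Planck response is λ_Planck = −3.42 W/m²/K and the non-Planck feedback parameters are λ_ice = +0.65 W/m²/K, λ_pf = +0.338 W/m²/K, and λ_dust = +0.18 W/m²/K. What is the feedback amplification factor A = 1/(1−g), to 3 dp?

Convert to gains: g_ice = 0.65/3.42 = 0.1901; g_pf = 0.338/3.42 = 0.09883; g_dust = 0.18/3.42 = 0.05263.
Total gain g = 0.34156.
A = 1/(1 − 0.34156) = 1.519.

1.519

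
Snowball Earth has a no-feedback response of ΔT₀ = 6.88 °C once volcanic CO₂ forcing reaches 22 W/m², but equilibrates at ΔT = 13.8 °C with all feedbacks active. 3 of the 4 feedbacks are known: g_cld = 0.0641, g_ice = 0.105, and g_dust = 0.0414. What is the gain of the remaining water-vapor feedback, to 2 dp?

0.29

Amplification A = ΔT/ΔT₀ = 13.8/6.88 = 2.006.
Total gain g = 1 − 1/A = 1 − 1/2.006 = 0.5015.
Known gains sum to 0.0641 + 0.105 + 0.0414 = 0.2105.
g_wv = 0.5015 − 0.2105 = 0.29.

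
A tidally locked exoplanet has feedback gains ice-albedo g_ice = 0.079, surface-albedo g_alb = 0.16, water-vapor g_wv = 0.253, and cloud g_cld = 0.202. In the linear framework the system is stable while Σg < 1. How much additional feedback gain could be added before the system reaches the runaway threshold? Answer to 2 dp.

Current total gain = 0.079 + 0.16 + 0.253 + 0.202 = 0.694.
Margin to runaway = 1 − 0.694 = 0.31.

0.31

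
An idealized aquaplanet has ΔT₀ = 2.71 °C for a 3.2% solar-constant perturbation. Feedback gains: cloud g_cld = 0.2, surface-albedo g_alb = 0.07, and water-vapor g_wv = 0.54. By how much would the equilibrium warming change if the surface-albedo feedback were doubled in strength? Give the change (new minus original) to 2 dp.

8.32 °C

Original: g = 0.81, ΔT = 2.71/(1−0.81) = 14.2632 °C.
With doubled surface-albedo: g' = 0.88, ΔT' = 2.71/(1−0.88) = 22.5833 °C.
Change = 22.5833 − 14.2632 = 8.32 °C.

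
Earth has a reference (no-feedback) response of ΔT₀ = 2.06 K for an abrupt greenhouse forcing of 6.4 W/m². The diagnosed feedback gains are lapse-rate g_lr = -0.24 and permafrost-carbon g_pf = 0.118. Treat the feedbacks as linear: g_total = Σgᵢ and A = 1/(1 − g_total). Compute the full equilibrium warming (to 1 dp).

1.8 K

Total gain g = -0.24 + 0.118 = -0.122.
Amplification A = 1/(1 + 0.122) = 0.8913.
ΔT = 2.06 × 0.8913 = 1.8 K.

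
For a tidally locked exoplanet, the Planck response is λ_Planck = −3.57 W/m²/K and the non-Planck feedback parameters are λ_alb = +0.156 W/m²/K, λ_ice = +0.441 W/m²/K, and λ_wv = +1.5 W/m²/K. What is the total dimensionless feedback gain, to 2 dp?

Convert to gains: g_alb = 0.156/3.57 = 0.0437; g_ice = 0.441/3.57 = 0.1235; g_wv = 1.5/3.57 = 0.4202.
Total gain g = 0.5874.

0.59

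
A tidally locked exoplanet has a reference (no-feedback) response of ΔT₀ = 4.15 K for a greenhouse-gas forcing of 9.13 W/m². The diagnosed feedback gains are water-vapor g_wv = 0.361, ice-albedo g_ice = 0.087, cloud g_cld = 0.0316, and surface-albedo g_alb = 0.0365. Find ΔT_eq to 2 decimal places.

8.58 K

Total gain g = 0.361 + 0.087 + 0.0316 + 0.0365 = 0.5161.
Amplification A = 1/(1 − 0.5161) = 2.067.
ΔT = 4.15 × 2.067 = 8.58 K.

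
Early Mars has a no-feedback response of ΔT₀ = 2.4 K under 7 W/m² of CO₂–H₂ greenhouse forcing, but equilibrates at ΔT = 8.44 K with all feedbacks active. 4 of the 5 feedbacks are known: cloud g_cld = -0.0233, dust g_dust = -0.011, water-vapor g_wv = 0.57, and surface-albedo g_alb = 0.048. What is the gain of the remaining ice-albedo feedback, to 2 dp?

Amplification A = ΔT/ΔT₀ = 8.44/2.4 = 3.517.
Total gain g = 1 − 1/A = 1 − 1/3.517 = 0.7157.
Known gains sum to -0.0233 − 0.011 + 0.57 + 0.048 = 0.5837.
g_ice = 0.7157 − 0.5837 = 0.13.

0.13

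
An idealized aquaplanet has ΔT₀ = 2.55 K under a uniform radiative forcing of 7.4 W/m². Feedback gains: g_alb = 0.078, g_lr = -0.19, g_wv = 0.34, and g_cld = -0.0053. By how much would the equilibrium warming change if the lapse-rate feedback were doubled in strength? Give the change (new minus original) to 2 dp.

Original: g = 0.2227, ΔT = 2.55/(1−0.2227) = 3.2806 K.
With doubled lapse-rate: g' = 0.0327, ΔT' = 2.55/(1−0.0327) = 2.6362 K.
Change = 2.6362 − 3.2806 = -0.64 K.

-0.64 K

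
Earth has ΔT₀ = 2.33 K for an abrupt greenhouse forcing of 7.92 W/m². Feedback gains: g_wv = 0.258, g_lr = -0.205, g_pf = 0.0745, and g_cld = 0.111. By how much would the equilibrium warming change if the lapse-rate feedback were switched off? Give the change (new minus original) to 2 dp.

Original: g = 0.2385, ΔT = 2.33/(1−0.2385) = 3.0598 K.
Without lapse-rate: g' = 0.4435, ΔT' = 2.33/(1−0.4435) = 4.1869 K.
Change = 4.1869 − 3.0598 = 1.13 K.

1.13 K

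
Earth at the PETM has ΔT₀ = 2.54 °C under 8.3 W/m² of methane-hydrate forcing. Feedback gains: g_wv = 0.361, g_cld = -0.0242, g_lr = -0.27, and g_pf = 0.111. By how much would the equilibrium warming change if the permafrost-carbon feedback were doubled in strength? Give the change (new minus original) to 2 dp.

0.48 °C

Original: g = 0.1778, ΔT = 2.54/(1−0.1778) = 3.0893 °C.
With doubled permafrost-carbon: g' = 0.2888, ΔT' = 2.54/(1−0.2888) = 3.5714 °C.
Change = 3.5714 − 3.0893 = 0.48 °C.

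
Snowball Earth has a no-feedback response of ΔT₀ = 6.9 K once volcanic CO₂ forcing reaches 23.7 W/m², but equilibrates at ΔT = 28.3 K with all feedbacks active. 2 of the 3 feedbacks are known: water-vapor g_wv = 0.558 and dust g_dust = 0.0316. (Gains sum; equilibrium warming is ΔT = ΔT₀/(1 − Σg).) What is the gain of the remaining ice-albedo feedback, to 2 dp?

Amplification A = ΔT/ΔT₀ = 28.3/6.9 = 4.101.
Total gain g = 1 − 1/A = 1 − 1/4.101 = 0.7562.
Known gains sum to 0.558 + 0.0316 = 0.5896.
g_ice = 0.7562 − 0.5896 = 0.17.

0.17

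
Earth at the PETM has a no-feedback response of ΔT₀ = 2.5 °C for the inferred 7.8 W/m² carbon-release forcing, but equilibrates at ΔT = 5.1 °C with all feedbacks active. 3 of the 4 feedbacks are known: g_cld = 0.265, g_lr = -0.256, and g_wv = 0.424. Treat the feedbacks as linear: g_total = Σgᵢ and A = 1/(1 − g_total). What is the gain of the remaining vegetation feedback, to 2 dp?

Amplification A = ΔT/ΔT₀ = 5.1/2.5 = 2.04.
Total gain g = 1 − 1/A = 1 − 1/2.04 = 0.5098.
Known gains sum to 0.265 − 0.256 + 0.424 = 0.433.
g_veg = 0.5098 − 0.433 = 0.08.

0.08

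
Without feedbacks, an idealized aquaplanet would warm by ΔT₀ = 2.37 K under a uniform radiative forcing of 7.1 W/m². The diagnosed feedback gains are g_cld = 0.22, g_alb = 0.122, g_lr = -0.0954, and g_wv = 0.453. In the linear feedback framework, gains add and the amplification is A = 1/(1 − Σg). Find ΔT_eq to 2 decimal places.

Total gain g = 0.22 + 0.122 − 0.0954 + 0.453 = 0.6996.
Amplification A = 1/(1 − 0.6996) = 3.329.
ΔT = 2.37 × 3.329 = 7.89 K.

7.89 K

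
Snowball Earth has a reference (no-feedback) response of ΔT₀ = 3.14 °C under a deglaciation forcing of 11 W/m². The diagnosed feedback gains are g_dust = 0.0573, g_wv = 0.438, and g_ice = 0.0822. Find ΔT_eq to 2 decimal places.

Total gain g = 0.0573 + 0.438 + 0.0822 = 0.5775.
Amplification A = 1/(1 − 0.5775) = 2.367.
ΔT = 3.14 × 2.367 = 7.43 °C.

7.43 °C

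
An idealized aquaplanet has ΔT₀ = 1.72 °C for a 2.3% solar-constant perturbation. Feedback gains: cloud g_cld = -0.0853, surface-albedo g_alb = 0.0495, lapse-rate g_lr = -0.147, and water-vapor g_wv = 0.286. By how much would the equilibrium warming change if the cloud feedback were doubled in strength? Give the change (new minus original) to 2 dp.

-0.17 °C

Original: g = 0.1032, ΔT = 1.72/(1−0.1032) = 1.9179 °C.
With doubled cloud: g' = 0.0179, ΔT' = 1.72/(1−0.0179) = 1.7513 °C.
Change = 1.7513 − 1.9179 = -0.17 °C.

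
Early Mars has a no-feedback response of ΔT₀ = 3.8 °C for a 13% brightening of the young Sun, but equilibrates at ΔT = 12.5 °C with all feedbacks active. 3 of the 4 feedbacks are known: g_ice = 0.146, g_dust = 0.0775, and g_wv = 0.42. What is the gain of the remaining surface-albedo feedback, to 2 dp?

Amplification A = ΔT/ΔT₀ = 12.5/3.8 = 3.289.
Total gain g = 1 − 1/A = 1 − 1/3.289 = 0.696.
Known gains sum to 0.146 + 0.0775 + 0.42 = 0.6435.
g_alb = 0.696 − 0.6435 = 0.05.

0.05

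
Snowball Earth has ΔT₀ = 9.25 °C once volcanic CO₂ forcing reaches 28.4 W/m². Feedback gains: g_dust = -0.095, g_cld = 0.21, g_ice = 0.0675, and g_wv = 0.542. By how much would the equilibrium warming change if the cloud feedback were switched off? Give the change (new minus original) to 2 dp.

Original: g = 0.7245, ΔT = 9.25/(1−0.7245) = 33.5753 °C.
Without cloud: g' = 0.5145, ΔT' = 9.25/(1−0.5145) = 19.0525 °C.
Change = 19.0525 − 33.5753 = -14.52 °C.

-14.52 °C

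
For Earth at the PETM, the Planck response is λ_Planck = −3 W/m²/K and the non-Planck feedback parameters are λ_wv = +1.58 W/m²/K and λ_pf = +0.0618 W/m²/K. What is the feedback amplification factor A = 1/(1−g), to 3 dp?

Convert to gains: g_wv = 1.58/3 = 0.5267; g_pf = 0.0618/3 = 0.0206.
Total gain g = 0.5473.
A = 1/(1 − 0.5473) = 2.209.

2.209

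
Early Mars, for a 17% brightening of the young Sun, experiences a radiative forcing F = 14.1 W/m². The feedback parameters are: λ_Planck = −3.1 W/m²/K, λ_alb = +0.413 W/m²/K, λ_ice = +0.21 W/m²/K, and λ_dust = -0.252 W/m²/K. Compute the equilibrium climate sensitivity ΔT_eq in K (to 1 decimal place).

Net feedback parameter λ = (−3.1) + (+0.413) + (+0.21) + (-0.252) = -2.729 W/m²/K.
ΔT = −F/λ = −14.1/(-2.729) = 5.2 K.

5.2 K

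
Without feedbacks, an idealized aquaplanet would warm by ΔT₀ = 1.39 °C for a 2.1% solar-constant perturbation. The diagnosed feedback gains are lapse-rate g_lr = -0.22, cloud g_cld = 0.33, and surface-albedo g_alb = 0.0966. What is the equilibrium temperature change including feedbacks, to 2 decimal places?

1.75 °C

Total gain g = -0.22 + 0.33 + 0.0966 = 0.2066.
Amplification A = 1/(1 − 0.2066) = 1.26.
ΔT = 1.39 × 1.26 = 1.75 °C.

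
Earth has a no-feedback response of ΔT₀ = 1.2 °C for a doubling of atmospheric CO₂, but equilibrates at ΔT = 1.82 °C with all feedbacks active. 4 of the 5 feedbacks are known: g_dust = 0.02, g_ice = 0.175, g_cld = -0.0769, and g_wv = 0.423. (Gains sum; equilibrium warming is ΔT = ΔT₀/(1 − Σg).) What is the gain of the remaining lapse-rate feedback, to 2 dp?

Amplification A = ΔT/ΔT₀ = 1.82/1.2 = 1.517.
Total gain g = 1 − 1/A = 1 − 1/1.517 = 0.3408.
Known gains sum to 0.02 + 0.175 − 0.0769 + 0.423 = 0.5411.
g_lr = 0.3408 − 0.5411 = -0.20.

-0.20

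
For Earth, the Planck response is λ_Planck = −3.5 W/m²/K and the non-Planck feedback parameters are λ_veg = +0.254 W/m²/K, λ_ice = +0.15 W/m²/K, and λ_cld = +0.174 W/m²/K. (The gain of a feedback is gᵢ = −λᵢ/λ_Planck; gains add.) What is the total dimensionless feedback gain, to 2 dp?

0.17

Convert to gains: g_veg = 0.254/3.5 = 0.07257; g_ice = 0.15/3.5 = 0.04286; g_cld = 0.174/3.5 = 0.04971.
Total gain g = 0.16514.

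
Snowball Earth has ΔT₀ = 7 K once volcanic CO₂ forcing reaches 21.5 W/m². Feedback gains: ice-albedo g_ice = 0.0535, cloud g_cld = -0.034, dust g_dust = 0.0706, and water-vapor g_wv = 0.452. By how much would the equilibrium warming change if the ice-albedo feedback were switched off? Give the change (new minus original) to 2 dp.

Original: g = 0.5421, ΔT = 7/(1−0.5421) = 15.2872 K.
Without ice-albedo: g' = 0.4886, ΔT' = 7/(1−0.4886) = 13.6879 K.
Change = 13.6879 − 15.2872 = -1.60 K.

-1.60 K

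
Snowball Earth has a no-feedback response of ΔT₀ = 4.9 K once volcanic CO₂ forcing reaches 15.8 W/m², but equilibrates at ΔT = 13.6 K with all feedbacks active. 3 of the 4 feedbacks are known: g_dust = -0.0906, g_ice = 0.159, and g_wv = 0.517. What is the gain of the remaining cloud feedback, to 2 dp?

0.05

Amplification A = ΔT/ΔT₀ = 13.6/4.9 = 2.776.
Total gain g = 1 − 1/A = 1 − 1/2.776 = 0.6398.
Known gains sum to -0.0906 + 0.159 + 0.517 = 0.5854.
g_cld = 0.6398 − 0.5854 = 0.05.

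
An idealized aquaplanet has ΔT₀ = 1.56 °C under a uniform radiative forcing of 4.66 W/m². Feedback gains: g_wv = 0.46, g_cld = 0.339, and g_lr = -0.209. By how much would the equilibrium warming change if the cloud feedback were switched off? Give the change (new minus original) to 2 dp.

Original: g = 0.59, ΔT = 1.56/(1−0.59) = 3.8049 °C.
Without cloud: g' = 0.251, ΔT' = 1.56/(1−0.251) = 2.0828 °C.
Change = 2.0828 − 3.8049 = -1.72 °C.

-1.72 °C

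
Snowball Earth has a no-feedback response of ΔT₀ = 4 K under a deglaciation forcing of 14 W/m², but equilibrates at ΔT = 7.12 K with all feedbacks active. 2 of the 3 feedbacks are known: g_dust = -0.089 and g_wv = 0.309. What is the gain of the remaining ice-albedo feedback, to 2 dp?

Amplification A = ΔT/ΔT₀ = 7.12/4 = 1.78.
Total gain g = 1 − 1/A = 1 − 1/1.78 = 0.4382.
Known gains sum to -0.089 + 0.309 = 0.22.
g_ice = 0.4382 − 0.22 = 0.22.

0.22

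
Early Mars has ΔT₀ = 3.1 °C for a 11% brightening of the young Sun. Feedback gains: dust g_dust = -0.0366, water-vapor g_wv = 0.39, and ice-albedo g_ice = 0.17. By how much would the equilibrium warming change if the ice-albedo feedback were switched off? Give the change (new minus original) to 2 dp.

Original: g = 0.5234, ΔT = 3.1/(1−0.5234) = 6.5044 °C.
Without ice-albedo: g' = 0.3534, ΔT' = 3.1/(1−0.3534) = 4.7943 °C.
Change = 4.7943 − 6.5044 = -1.71 °C.

-1.71 °C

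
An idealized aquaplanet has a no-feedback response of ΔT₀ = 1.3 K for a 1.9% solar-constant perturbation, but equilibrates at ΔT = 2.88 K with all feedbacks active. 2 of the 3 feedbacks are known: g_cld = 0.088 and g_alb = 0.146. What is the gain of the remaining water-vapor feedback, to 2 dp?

0.31

Amplification A = ΔT/ΔT₀ = 2.88/1.3 = 2.215.
Total gain g = 1 − 1/A = 1 − 1/2.215 = 0.5485.
Known gains sum to 0.088 + 0.146 = 0.234.
g_wv = 0.5485 − 0.234 = 0.31.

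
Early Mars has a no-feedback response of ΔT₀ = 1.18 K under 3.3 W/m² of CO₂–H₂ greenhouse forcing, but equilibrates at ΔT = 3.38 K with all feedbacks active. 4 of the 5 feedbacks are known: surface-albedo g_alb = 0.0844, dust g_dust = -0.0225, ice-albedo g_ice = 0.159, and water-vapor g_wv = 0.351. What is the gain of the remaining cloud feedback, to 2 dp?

0.08

Amplification A = ΔT/ΔT₀ = 3.38/1.18 = 2.864.
Total gain g = 1 − 1/A = 1 − 1/2.864 = 0.6508.
Known gains sum to 0.0844 − 0.0225 + 0.159 + 0.351 = 0.5719.
g_cld = 0.6508 − 0.5719 = 0.08.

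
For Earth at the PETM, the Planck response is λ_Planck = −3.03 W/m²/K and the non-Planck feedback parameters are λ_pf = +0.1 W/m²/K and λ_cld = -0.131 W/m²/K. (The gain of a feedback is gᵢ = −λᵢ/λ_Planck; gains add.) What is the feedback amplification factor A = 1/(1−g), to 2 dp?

Convert to gains: g_pf = 0.1/3.03 = 0.033; g_cld = -0.131/3.03 = -0.04323.
Total gain g = -0.01023.
A = 1/(1 + 0.01023) = 0.99.

0.99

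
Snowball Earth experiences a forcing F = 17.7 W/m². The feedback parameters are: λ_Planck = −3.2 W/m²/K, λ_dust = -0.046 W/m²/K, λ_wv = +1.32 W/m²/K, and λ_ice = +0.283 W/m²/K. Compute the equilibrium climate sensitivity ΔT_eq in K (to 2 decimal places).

10.77 K

Net feedback parameter λ = (−3.2) + (-0.046) + (+1.32) + (+0.283) = -1.643 W/m²/K.
ΔT = −F/λ = −17.7/(-1.643) = 10.77 K.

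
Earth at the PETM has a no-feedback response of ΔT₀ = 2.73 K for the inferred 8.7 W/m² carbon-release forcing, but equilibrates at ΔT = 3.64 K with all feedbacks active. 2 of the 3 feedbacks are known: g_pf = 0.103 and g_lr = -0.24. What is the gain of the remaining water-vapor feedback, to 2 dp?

0.39

Amplification A = ΔT/ΔT₀ = 3.64/2.73 = 1.333.
Total gain g = 1 − 1/A = 1 − 1/1.333 = 0.2498.
Known gains sum to 0.103 − 0.24 = -0.137.
g_wv = 0.2498 + 0.137 = 0.39.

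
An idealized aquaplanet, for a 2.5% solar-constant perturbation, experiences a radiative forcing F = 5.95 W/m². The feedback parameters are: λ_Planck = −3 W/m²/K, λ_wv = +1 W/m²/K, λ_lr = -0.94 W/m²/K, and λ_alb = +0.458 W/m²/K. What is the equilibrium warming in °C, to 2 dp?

2.40 °C

Net feedback parameter λ = (−3) + (+1) + (-0.94) + (+0.458) = -2.482 W/m²/K.
ΔT = −F/λ = −5.95/(-2.482) = 2.40 °C.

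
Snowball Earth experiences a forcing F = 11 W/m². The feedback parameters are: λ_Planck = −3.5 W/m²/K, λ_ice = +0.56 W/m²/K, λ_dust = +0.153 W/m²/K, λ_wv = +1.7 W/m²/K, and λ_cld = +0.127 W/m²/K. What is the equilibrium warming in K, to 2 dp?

11.46 K

Net feedback parameter λ = (−3.5) + (+0.56) + (+0.153) + (+1.7) + (+0.127) = -0.96 W/m²/K.
ΔT = −F/λ = −11/(-0.96) = 11.46 K.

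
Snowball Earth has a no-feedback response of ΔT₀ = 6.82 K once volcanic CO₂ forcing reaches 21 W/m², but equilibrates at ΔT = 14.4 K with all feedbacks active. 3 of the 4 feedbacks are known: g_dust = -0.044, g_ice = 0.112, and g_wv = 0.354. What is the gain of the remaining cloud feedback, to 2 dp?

Amplification A = ΔT/ΔT₀ = 14.4/6.82 = 2.111.
Total gain g = 1 − 1/A = 1 − 1/2.111 = 0.5263.
Known gains sum to -0.044 + 0.112 + 0.354 = 0.422.
g_cld = 0.5263 − 0.422 = 0.10.

0.10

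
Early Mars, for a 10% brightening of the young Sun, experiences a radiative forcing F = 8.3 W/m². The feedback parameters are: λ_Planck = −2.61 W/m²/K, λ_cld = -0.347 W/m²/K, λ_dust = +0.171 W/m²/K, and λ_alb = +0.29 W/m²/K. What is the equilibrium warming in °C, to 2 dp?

Net feedback parameter λ = (−2.61) + (-0.347) + (+0.171) + (+0.29) = -2.496 W/m²/K.
ΔT = −F/λ = −8.3/(-2.496) = 3.33 °C.

3.33 °C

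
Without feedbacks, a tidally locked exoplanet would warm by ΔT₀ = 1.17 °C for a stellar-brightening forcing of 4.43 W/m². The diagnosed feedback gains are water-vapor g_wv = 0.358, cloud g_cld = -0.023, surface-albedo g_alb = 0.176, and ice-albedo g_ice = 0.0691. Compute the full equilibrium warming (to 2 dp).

Total gain g = 0.358 − 0.023 + 0.176 + 0.0691 = 0.5801.
Amplification A = 1/(1 − 0.5801) = 2.382.
ΔT = 1.17 × 2.382 = 2.79 °C.

2.79 °C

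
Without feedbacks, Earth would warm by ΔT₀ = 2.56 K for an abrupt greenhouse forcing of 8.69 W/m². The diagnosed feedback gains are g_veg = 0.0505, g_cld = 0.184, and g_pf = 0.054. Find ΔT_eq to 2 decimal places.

Total gain g = 0.0505 + 0.184 + 0.054 = 0.2885.
Amplification A = 1/(1 − 0.2885) = 1.405.
ΔT = 2.56 × 1.405 = 3.60 K.

3.60 K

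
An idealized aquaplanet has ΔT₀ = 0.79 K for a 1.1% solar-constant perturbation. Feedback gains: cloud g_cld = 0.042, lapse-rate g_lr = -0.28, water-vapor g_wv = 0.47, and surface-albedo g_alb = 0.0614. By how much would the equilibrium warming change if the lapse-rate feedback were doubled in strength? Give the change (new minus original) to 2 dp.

Original: g = 0.2934, ΔT = 0.79/(1−0.2934) = 1.1180 K.
With doubled lapse-rate: g' = 0.0134, ΔT' = 0.79/(1−0.0134) = 0.8007 K.
Change = 0.8007 − 1.1180 = -0.32 K.

-0.32 K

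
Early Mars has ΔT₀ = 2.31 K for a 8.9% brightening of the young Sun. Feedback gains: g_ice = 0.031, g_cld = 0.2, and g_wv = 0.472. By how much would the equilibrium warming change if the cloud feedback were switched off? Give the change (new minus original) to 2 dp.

Original: g = 0.703, ΔT = 2.31/(1−0.703) = 7.7778 K.
Without cloud: g' = 0.503, ΔT' = 2.31/(1−0.503) = 4.6479 K.
Change = 4.6479 − 7.7778 = -3.13 K.

-3.13 K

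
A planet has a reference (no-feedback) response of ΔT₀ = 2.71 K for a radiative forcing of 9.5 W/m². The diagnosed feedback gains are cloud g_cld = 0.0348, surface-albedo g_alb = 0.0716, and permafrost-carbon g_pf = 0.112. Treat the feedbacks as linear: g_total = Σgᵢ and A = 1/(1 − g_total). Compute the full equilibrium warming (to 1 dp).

Total gain g = 0.0348 + 0.0716 + 0.112 = 0.2184.
Amplification A = 1/(1 − 0.2184) = 1.279.
ΔT = 2.71 × 1.279 = 3.5 K.

3.5 K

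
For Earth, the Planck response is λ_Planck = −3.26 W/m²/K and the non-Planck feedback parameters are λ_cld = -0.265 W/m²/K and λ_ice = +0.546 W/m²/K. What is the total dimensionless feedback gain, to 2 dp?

0.09

Convert to gains: g_cld = -0.265/3.26 = -0.08129; g_ice = 0.546/3.26 = 0.1675.
Total gain g = 0.08621.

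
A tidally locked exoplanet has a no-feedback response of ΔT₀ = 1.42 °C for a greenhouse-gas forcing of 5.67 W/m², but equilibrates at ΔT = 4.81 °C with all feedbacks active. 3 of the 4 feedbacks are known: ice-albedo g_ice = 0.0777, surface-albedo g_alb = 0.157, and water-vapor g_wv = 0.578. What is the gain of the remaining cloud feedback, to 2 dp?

-0.11

Amplification A = ΔT/ΔT₀ = 4.81/1.42 = 3.387.
Total gain g = 1 − 1/A = 1 − 1/3.387 = 0.7048.
Known gains sum to 0.0777 + 0.157 + 0.578 = 0.8127.
g_cld = 0.7048 − 0.8127 = -0.11.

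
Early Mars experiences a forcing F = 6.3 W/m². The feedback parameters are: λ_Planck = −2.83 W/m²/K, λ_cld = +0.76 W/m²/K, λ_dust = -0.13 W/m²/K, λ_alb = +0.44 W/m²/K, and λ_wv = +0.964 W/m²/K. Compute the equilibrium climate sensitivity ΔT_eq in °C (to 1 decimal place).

Net feedback parameter λ = (−2.83) + (+0.76) + (-0.13) + (+0.44) + (+0.964) = -0.796 W/m²/K.
ΔT = −F/λ = −6.3/(-0.796) = 7.9 °C.

7.9 °C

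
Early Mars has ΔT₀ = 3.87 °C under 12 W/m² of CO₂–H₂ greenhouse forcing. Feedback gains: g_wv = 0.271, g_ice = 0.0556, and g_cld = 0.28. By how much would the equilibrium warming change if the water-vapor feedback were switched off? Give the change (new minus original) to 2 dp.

-4.01 °C

Original: g = 0.6066, ΔT = 3.87/(1−0.6066) = 9.8373 °C.
Without water-vapor: g' = 0.3356, ΔT' = 3.87/(1−0.3356) = 5.8248 °C.
Change = 5.8248 − 9.8373 = -4.01 °C.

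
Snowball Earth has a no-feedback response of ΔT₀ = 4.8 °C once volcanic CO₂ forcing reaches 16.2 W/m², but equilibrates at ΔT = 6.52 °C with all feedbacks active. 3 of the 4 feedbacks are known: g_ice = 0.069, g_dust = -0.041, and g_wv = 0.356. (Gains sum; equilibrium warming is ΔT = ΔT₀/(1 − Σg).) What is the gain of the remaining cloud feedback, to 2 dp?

-0.12

Amplification A = ΔT/ΔT₀ = 6.52/4.8 = 1.358.
Total gain g = 1 − 1/A = 1 − 1/1.358 = 0.2636.
Known gains sum to 0.069 − 0.041 + 0.356 = 0.384.
g_cld = 0.2636 − 0.384 = -0.12.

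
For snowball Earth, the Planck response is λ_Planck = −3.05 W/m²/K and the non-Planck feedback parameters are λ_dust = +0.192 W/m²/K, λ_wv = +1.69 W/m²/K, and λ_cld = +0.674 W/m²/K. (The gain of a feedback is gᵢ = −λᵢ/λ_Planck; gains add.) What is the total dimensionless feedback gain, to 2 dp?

0.84

Convert to gains: g_dust = 0.192/3.05 = 0.06295; g_wv = 1.69/3.05 = 0.5541; g_cld = 0.674/3.05 = 0.221.
Total gain g = 0.83805.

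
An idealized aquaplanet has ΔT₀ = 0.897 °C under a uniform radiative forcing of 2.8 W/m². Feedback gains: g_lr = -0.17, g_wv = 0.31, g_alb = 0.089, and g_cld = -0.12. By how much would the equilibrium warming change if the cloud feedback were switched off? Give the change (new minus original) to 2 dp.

0.16 °C

Original: g = 0.109, ΔT = 0.897/(1−0.109) = 1.0067 °C.
Without cloud: g' = 0.229, ΔT' = 0.897/(1−0.229) = 1.1634 °C.
Change = 1.1634 − 1.0067 = 0.16 °C.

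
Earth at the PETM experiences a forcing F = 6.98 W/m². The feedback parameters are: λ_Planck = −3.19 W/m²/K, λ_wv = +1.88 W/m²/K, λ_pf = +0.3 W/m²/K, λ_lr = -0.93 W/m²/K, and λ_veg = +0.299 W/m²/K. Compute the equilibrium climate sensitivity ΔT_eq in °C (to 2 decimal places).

Net feedback parameter λ = (−3.19) + (+1.88) + (+0.3) + (-0.93) + (+0.299) = -1.641 W/m²/K.
ΔT = −F/λ = −6.98/(-1.641) = 4.25 °C.

4.25 °C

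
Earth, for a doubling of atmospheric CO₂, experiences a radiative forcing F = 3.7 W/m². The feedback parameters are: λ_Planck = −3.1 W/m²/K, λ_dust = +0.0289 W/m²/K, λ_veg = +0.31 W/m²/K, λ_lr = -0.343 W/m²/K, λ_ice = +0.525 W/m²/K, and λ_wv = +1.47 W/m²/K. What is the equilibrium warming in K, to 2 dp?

Net feedback parameter λ = (−3.1) + (+0.0289) + (+0.31) + (-0.343) + (+0.525) + (+1.47) = -1.1091 W/m²/K.
ΔT = −F/λ = −3.7/(-1.1091) = 3.34 K.

3.34 K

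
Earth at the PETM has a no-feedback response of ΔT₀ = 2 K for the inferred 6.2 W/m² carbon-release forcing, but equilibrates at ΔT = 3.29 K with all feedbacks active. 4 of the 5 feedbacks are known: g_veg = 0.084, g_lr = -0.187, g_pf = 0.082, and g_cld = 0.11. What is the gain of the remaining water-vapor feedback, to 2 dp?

0.30

Amplification A = ΔT/ΔT₀ = 3.29/2 = 1.645.
Total gain g = 1 − 1/A = 1 − 1/1.645 = 0.3921.
Known gains sum to 0.084 − 0.187 + 0.082 + 0.11 = 0.089.
g_wv = 0.3921 − 0.089 = 0.30.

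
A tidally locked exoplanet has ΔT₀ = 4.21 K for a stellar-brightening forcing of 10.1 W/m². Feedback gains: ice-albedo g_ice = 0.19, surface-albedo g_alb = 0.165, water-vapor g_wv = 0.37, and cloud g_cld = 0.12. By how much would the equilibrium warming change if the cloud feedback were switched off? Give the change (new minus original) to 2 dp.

-11.85 K

Original: g = 0.845, ΔT = 4.21/(1−0.845) = 27.1613 K.
Without cloud: g' = 0.725, ΔT' = 4.21/(1−0.725) = 15.3091 K.
Change = 15.3091 − 27.1613 = -11.85 K.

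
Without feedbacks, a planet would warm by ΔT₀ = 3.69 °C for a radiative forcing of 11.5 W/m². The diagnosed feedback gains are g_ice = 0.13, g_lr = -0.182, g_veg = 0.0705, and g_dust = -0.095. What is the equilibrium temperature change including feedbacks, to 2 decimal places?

Total gain g = 0.13 − 0.182 + 0.0705 − 0.095 = -0.0765.
Amplification A = 1/(1 + 0.0765) = 0.9289.
ΔT = 3.69 × 0.9289 = 3.43 °C.

3.43 °C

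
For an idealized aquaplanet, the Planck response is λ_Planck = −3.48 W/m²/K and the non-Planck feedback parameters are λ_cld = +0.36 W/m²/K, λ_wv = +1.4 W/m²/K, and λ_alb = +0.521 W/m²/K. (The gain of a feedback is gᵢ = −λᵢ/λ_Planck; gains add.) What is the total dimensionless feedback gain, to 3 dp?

Convert to gains: g_cld = 0.36/3.48 = 0.1034; g_wv = 1.4/3.48 = 0.4023; g_alb = 0.521/3.48 = 0.1497.
Total gain g = 0.6554.

0.655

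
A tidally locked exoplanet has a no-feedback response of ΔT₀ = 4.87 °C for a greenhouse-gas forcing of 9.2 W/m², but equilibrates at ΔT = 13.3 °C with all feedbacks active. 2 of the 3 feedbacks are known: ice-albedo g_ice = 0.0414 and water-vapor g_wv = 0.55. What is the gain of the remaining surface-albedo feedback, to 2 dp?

Amplification A = ΔT/ΔT₀ = 13.3/4.87 = 2.731.
Total gain g = 1 − 1/A = 1 − 1/2.731 = 0.6338.
Known gains sum to 0.0414 + 0.55 = 0.5914.
g_alb = 0.6338 − 0.5914 = 0.04.

0.04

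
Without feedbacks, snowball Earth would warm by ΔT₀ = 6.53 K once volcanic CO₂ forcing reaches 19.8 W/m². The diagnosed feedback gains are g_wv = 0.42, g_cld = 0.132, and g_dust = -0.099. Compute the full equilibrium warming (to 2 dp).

11.94 K

Total gain g = 0.42 + 0.132 − 0.099 = 0.453.
Amplification A = 1/(1 − 0.453) = 1.828.
ΔT = 6.53 × 1.828 = 11.94 K.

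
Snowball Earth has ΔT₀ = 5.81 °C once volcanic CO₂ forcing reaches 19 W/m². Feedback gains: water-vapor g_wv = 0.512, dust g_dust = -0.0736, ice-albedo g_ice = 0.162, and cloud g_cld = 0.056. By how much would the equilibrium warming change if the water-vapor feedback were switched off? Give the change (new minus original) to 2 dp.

Original: g = 0.6564, ΔT = 5.81/(1−0.6564) = 16.9092 °C.
Without water-vapor: g' = 0.1444, ΔT' = 5.81/(1−0.1444) = 6.7906 °C.
Change = 6.7906 − 16.9092 = -10.12 °C.

-10.12 °C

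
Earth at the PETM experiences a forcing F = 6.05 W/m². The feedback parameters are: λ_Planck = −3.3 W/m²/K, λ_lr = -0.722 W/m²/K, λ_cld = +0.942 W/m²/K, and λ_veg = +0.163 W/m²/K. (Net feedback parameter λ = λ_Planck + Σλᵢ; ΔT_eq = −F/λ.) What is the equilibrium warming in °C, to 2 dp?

2.07 °C

Net feedback parameter λ = (−3.3) + (-0.722) + (+0.942) + (+0.163) = -2.917 W/m²/K.
ΔT = −F/λ = −6.05/(-2.917) = 2.07 °C.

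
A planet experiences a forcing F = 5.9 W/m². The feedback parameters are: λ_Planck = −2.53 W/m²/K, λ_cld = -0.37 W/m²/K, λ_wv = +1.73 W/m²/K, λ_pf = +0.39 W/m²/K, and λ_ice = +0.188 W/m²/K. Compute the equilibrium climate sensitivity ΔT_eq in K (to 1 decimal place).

Net feedback parameter λ = (−2.53) + (-0.37) + (+1.73) + (+0.39) + (+0.188) = -0.592 W/m²/K.
ΔT = −F/λ = −5.9/(-0.592) = 10.0 K.

10.0 K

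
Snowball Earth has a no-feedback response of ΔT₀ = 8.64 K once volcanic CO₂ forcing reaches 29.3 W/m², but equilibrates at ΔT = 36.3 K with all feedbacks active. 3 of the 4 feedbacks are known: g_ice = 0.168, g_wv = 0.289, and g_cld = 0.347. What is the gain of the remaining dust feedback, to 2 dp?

Amplification A = ΔT/ΔT₀ = 36.3/8.64 = 4.201.
Total gain g = 1 − 1/A = 1 − 1/4.201 = 0.762.
Known gains sum to 0.168 + 0.289 + 0.347 = 0.804.
g_dust = 0.762 − 0.804 = -0.04.

-0.04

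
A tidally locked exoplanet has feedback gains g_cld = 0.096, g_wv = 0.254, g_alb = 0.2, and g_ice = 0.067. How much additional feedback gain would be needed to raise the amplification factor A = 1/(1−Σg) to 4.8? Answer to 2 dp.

Current total gain = 0.617.
Target gain for A = 4.8: g* = 1 − 1/4.8 = 0.7917.
Additional gain needed = 0.7917 − 0.617 = 0.17.

0.17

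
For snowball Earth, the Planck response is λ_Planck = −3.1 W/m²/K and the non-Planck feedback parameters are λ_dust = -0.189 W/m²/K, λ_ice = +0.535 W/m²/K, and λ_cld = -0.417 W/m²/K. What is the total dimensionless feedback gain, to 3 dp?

Convert to gains: g_dust = -0.189/3.1 = -0.06097; g_ice = 0.535/3.1 = 0.1726; g_cld = -0.417/3.1 = -0.1345.
Total gain g = -0.02287.

-0.023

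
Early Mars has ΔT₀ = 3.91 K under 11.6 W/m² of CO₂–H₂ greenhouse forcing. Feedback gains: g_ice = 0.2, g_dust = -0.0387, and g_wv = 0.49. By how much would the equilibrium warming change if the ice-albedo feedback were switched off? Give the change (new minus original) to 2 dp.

Original: g = 0.6513, ΔT = 3.91/(1−0.6513) = 11.2131 K.
Without ice-albedo: g' = 0.4513, ΔT' = 3.91/(1−0.4513) = 7.1259 K.
Change = 7.1259 − 11.2131 = -4.09 K.

-4.09 K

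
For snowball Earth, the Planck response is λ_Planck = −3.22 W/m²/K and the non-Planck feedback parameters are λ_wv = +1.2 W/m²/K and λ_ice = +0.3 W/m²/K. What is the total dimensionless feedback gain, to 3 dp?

0.466

Convert to gains: g_wv = 1.2/3.22 = 0.3727; g_ice = 0.3/3.22 = 0.09317.
Total gain g = 0.46587.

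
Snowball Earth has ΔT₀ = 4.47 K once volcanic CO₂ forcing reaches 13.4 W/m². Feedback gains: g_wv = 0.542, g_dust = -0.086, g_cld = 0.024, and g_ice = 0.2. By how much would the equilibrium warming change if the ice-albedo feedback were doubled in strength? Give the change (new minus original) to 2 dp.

23.28 K

Original: g = 0.68, ΔT = 4.47/(1−0.68) = 13.9688 K.
With doubled ice-albedo: g' = 0.88, ΔT' = 4.47/(1−0.88) = 37.2500 K.
Change = 37.2500 − 13.9688 = 23.28 K.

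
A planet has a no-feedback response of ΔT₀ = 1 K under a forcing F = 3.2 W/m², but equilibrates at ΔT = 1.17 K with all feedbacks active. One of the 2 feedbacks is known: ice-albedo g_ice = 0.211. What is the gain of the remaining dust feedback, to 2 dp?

-0.07

Amplification A = ΔT/ΔT₀ = 1.17/1 = 1.17.
Total gain g = 1 − 1/A = 1 − 1/1.17 = 0.1453.
The known gain is 0.211.
g_dust = 0.1453 − 0.211 = -0.07.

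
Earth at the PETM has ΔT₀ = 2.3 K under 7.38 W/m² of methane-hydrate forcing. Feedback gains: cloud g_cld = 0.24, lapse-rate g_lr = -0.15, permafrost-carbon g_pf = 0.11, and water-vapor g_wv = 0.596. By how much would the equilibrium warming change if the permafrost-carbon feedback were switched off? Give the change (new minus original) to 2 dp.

-3.95 K

Original: g = 0.796, ΔT = 2.3/(1−0.796) = 11.2745 K.
Without permafrost-carbon: g' = 0.686, ΔT' = 2.3/(1−0.686) = 7.3248 K.
Change = 7.3248 − 11.2745 = -3.95 K.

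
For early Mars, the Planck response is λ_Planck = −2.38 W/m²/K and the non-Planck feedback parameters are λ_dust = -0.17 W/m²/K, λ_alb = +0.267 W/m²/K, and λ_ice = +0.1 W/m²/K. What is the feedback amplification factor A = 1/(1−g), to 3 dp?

Convert to gains: g_dust = -0.17/2.38 = -0.07143; g_alb = 0.267/2.38 = 0.1122; g_ice = 0.1/2.38 = 0.04202.
Total gain g = 0.08279.
A = 1/(1 − 0.08279) = 1.090.

1.090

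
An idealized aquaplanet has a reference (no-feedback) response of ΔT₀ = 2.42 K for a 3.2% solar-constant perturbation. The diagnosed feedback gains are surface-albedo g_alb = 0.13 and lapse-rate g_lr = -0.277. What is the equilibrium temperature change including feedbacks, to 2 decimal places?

2.11 K

Total gain g = 0.13 − 0.277 = -0.147.
Amplification A = 1/(1 + 0.147) = 0.8718.
ΔT = 2.42 × 0.8718 = 2.11 K.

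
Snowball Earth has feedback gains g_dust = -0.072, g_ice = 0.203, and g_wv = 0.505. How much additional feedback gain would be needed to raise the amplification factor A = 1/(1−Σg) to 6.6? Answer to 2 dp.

Current total gain = 0.636.
Target gain for A = 6.6: g* = 1 − 1/6.6 = 0.8485.
Additional gain needed = 0.8485 − 0.636 = 0.21.

0.21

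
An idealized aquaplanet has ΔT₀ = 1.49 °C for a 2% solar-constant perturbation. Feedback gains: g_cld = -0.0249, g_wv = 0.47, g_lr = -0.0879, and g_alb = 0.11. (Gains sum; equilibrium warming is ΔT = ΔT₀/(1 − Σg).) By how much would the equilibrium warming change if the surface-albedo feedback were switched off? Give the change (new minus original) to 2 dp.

-0.48 °C

Original: g = 0.4672, ΔT = 1.49/(1−0.4672) = 2.7965 °C.
Without surface-albedo: g' = 0.3572, ΔT' = 1.49/(1−0.3572) = 2.3180 °C.
Change = 2.3180 − 2.7965 = -0.48 °C.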